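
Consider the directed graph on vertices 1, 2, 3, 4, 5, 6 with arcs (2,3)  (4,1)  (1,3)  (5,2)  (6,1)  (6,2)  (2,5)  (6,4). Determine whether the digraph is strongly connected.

No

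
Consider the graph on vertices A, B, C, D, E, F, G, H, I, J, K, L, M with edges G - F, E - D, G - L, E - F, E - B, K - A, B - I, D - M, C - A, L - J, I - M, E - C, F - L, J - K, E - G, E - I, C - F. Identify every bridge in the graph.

none

The edges on the cycle E-D-M-I-E are not bridges since each lies on that cycle.
Every edge lies on some cycle, so there are no bridges.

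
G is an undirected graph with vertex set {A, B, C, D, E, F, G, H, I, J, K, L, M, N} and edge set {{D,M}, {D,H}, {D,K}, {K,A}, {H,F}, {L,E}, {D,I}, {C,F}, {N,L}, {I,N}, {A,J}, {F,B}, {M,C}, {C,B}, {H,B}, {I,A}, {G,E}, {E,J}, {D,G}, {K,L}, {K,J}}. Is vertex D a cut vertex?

Yes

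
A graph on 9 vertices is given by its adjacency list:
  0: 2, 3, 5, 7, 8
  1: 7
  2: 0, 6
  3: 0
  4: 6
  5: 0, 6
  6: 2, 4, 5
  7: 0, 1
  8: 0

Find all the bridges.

0-3, 0-7, 0-8, 1-7, 4-6

The edges on the cycle 6-2-0-5-6 are not bridges since each lies on that cycle.
But removing 6-4 disconnects 6 from 4; removing 0-7 disconnects 0 from 7; removing 0-8 disconnects 0 from 8; removing 1-7 disconnects 1 from 7 — these are bridges.
In total 5 edges are bridges.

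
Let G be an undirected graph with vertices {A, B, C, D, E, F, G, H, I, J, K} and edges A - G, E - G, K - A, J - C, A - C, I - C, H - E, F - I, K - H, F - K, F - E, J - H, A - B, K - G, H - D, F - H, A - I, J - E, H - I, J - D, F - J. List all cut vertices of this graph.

Removing A increases the component count from 1 to 2, so A is a cut vertex.
By contrast removing D leaves 1 component; it is not a cut vertex. No other vertex is a cut vertex either.

A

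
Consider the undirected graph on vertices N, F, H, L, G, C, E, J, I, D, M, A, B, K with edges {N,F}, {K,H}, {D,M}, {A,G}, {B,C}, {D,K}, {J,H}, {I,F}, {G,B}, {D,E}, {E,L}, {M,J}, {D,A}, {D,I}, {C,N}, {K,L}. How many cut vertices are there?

Removing D increases the component count from 1 to 2, so D is a cut vertex.
By contrast removing M leaves 1 component; it is not a cut vertex. No other vertex is a cut vertex either.

1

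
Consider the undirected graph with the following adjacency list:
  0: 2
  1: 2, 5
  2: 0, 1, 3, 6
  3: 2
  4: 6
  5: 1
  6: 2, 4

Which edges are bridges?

removing 6-2 disconnects 6 from 2; removing 0-2 disconnects 0 from 2; removing 4-6 disconnects 4 from 6; removing 2-3 disconnects 2 from 3 — these are bridges.
In total 6 edges are bridges.

0-2, 1-2, 1-5, 2-3, 2-6, 4-6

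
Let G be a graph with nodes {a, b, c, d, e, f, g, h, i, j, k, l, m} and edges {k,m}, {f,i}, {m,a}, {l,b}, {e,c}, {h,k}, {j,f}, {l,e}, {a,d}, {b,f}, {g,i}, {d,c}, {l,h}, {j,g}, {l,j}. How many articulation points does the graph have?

1

Removing l increases the component count from 1 to 2, so l is a cut vertex.
By contrast removing k leaves 1 component; it is not a cut vertex. No other vertex is a cut vertex either.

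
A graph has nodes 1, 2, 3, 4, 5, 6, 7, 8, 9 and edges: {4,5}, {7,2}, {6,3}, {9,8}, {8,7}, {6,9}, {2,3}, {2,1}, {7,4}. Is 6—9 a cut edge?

No

After removing 6—9, the path 6-3-2-7-8-9 still connects them, so the edge is not a bridge.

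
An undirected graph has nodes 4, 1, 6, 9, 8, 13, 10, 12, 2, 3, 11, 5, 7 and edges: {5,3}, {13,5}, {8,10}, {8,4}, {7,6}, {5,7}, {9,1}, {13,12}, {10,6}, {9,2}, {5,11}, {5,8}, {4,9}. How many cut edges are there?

The edges on the cycle 5-8-10-6-7-5 are not bridges since each lies on that cycle.
But removing 3–5 disconnects 3 from 5; removing 9–4 disconnects 9 from 4; removing 9–2 disconnects 9 from 2; removing 13–5 disconnects 13 from 5 — these are bridges.
In total 8 edges are bridges.

8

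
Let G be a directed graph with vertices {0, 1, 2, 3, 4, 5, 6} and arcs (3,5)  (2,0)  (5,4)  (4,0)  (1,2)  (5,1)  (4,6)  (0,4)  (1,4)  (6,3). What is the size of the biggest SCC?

{0, 1, 2, 3, 4, 5, 6} are all mutually reachable — one SCC of size 7.
The largest has 7 vertices.

7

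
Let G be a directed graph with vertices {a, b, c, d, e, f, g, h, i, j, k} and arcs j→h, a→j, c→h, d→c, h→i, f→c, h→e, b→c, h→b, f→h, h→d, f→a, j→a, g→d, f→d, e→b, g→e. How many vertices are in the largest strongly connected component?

5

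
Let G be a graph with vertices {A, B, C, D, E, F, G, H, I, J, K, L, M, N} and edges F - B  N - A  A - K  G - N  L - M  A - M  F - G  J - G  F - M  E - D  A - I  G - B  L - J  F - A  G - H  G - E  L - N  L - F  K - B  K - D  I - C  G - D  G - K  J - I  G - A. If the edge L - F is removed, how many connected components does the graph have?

L and F are still connected via L-M-F, so the component count stays at 1.

1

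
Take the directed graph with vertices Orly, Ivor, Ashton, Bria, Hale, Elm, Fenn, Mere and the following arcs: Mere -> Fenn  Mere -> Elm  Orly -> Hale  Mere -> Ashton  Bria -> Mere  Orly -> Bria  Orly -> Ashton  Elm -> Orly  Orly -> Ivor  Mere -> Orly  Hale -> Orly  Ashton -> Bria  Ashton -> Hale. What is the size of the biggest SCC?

6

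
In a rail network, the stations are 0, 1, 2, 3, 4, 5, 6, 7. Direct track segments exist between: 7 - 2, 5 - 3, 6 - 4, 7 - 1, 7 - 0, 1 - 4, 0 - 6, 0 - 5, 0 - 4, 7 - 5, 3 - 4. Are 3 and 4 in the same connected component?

Yes

From 3 we can reach 0, 1, 2, 3, 4, 5, 6, 7, which includes 4.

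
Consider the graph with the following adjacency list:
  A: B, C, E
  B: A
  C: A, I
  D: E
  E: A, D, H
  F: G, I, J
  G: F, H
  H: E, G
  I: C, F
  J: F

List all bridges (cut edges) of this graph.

The edges on the cycle C-I-F-G-H-E-A-C are not bridges since each lies on that cycle.
But removing B-A disconnects B from A; removing F-J disconnects F from J; removing D-E disconnects D from E — these are bridges.

A-B, D-E, F-J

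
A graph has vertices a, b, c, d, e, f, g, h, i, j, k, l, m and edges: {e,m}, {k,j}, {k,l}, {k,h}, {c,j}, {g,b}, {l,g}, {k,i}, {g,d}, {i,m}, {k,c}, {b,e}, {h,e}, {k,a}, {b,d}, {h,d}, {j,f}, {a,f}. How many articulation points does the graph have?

1

Removing k increases the component count from 1 to 2, so k is a cut vertex.
By contrast removing e leaves 1 component; it is not a cut vertex. No other vertex is a cut vertex either.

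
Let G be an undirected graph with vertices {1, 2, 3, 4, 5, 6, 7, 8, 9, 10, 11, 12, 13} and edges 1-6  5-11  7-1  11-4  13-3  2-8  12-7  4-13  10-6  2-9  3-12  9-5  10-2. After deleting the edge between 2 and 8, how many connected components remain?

Before removal there is 1 component.
2-8 is a bridge — removing it separates 2's side from 8's side.
After removal: 2 components.

2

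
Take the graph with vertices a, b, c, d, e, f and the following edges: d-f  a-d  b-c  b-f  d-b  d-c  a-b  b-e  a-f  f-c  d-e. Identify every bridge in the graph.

none

The edges on the cycle a-d-b-f-a are not bridges since each lies on that cycle.
Every edge lies on some cycle, so there are no bridges.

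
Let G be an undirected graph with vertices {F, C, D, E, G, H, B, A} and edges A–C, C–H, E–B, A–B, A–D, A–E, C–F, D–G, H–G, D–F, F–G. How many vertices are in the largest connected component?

Starting from A we can reach A, B, C, D, E, F, G, H. That is one component of size 8.
The largest has 8 vertices.

8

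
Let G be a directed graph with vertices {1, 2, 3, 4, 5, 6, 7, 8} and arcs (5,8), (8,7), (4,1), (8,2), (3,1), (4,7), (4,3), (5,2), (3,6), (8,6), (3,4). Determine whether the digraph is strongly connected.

There is no directed path from 6 to 1, so the graph is not strongly connected.

No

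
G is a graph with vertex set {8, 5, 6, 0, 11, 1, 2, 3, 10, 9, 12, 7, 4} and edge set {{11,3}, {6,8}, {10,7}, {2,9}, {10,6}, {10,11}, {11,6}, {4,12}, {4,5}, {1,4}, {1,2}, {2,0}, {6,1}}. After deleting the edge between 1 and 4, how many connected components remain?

Before removal there is 1 component.
1–4 is a bridge — removing it separates 1's side from 4's side.
After removal: 2 components.

2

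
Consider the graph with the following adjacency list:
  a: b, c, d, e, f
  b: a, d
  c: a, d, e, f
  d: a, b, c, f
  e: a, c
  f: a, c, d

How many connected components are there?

1

Starting from a we can reach a, b, c, d, e, f. That is one component of size 6.
Total: 1 component.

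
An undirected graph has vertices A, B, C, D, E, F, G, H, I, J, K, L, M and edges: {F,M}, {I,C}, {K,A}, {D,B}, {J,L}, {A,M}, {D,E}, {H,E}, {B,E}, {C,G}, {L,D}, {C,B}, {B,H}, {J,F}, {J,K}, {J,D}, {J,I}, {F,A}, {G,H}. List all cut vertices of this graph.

Removing J increases the component count from 1 to 2, so J is a cut vertex.
By contrast removing E leaves 1 component; it is not a cut vertex. No other vertex is a cut vertex either.

J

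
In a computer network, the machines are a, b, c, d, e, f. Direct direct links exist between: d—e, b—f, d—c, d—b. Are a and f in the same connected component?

The component containing a is {a}, and f is not in it.

No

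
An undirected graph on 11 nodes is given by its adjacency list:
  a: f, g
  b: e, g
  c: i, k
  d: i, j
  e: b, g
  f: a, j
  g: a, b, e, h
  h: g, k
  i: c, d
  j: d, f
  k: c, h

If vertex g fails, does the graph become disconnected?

Deleting g raises the number of components from 1 to 2, so g is a cut vertex.

Yes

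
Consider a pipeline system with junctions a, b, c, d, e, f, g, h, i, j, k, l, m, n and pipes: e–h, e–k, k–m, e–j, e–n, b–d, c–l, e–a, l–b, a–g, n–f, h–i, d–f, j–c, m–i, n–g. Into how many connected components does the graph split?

Starting from a we can reach a, b, c, d, e, f, g, h, i, j, k, l, m, n. That is one component of size 14.
Total: 1 component.

1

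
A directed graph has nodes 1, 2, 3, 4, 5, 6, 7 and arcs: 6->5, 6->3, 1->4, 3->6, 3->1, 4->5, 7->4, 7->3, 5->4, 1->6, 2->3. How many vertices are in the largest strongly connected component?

3

{1, 3, 6} are all mutually reachable — one SCC of size 3.
{4, 5} are all mutually reachable — one SCC of size 2.
{2} is an SCC by itself.
{7} is an SCC by itself.
The largest has 3 vertices.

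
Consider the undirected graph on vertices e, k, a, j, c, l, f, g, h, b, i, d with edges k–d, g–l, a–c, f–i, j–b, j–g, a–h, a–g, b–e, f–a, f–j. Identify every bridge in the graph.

a-c, a-h, b-e, b-j, d-k, f-i, g-l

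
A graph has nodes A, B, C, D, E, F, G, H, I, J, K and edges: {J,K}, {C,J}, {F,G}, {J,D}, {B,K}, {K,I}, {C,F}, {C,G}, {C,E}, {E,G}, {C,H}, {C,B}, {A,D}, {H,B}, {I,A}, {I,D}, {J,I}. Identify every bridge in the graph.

none

The edges on the cycle C-H-B-C are not bridges since each lies on that cycle.
Every edge lies on some cycle, so there are no bridges.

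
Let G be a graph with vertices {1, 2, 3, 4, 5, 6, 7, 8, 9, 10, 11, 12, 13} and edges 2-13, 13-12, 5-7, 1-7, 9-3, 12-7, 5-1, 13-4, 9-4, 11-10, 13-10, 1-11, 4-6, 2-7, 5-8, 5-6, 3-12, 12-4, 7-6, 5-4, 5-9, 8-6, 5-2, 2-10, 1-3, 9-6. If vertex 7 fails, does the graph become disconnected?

No

Deleting 7 leaves 1 component (was 1) (its neighbors 1, 2, 5, 6, 12 remain connected to each other), so 7 is not a cut vertex.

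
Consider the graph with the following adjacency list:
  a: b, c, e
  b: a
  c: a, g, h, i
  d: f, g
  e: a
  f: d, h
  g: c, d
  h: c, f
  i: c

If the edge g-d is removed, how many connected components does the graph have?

1

g and d are still connected via g-c-h-f-d, so the component count stays at 1.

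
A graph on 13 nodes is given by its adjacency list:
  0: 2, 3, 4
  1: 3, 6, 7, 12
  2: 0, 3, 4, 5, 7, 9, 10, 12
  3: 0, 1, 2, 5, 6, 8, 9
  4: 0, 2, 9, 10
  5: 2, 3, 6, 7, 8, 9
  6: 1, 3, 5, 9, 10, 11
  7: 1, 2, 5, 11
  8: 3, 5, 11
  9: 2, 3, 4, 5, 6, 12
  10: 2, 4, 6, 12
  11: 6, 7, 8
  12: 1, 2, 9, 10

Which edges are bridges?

none

The edges on the cycle 2-7-11-6-3-5-2 are not bridges since each lies on that cycle.
Every edge lies on some cycle, so there are no bridges.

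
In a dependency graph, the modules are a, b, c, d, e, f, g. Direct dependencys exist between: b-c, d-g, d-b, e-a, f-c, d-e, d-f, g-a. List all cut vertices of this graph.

Removing d increases the component count from 1 to 2, so d is a cut vertex.
By contrast removing b leaves 1 component; it is not a cut vertex. No other vertex is a cut vertex either.

d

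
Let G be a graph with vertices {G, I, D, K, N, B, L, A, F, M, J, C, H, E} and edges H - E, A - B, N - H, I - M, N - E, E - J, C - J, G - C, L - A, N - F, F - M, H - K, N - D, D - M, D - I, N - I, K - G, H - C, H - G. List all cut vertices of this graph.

A, N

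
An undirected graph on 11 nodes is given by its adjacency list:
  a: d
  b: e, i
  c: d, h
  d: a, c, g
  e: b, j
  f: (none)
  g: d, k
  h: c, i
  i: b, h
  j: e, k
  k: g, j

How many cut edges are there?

1

The edges on the cycle c-h-i-b-e-j-k-g-d-c are not bridges since each lies on that cycle.
But removing d-a disconnects d from a — this is a bridge.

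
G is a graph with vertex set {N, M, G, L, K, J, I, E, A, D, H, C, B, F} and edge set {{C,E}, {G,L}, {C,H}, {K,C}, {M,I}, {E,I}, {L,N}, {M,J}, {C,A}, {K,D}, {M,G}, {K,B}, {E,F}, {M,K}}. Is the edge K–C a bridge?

After removing K–C, the path K-M-I-E-C still connects them, so the edge is not a bridge.

No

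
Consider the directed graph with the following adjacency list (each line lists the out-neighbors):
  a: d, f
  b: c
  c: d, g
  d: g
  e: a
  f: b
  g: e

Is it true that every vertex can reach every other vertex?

Yes

From e we can reach every vertex (a, b, c, d, e, f, g), and every vertex can reach e (a, b, c, d, e, f, g). So the whole graph is one strongly connected component.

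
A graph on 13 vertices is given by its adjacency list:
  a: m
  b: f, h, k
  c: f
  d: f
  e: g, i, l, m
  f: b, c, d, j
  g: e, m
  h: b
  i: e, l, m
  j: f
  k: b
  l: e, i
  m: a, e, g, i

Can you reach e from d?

No

The component containing d is {b, c, d, f, h, j, k}, and e is not in it.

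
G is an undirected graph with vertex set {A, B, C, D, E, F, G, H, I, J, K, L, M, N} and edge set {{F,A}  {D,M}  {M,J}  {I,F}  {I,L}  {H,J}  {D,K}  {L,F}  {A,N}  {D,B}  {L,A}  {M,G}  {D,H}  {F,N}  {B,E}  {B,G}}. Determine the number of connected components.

3

C is isolated — a component by itself.
Starting from A we can reach A, F, I, L, N. That is one component of size 5.
Starting from B we can reach B, D, E, G, H, J, K, M. That is one component of size 8.
Total: 3 components.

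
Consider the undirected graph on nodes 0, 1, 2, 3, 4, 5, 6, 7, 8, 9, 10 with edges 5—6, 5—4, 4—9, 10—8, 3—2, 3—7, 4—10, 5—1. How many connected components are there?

0 is isolated — a component by itself.
Starting from 2 we can reach 2, 3, 7. That is one component of size 3.
Starting from 1 we can reach 1, 4, 5, 6, 8, 9, 10. That is one component of size 7.
Total: 3 components.

3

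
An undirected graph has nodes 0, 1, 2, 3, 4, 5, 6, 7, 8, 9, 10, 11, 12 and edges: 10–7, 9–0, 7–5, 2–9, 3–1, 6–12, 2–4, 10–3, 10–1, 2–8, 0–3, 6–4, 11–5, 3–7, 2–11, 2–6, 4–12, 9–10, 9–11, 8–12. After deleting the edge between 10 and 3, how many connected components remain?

1

10 and 3 are still connected via 10-1-3, so the component count stays at 1.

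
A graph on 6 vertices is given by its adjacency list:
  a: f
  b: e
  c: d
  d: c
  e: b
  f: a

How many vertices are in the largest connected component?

Starting from a we can reach a, f. That is one component of size 2.
Starting from c we can reach c, d. That is one component of size 2.
Starting from b we can reach b, e. That is one component of size 2.
The largest has 2 vertices.

2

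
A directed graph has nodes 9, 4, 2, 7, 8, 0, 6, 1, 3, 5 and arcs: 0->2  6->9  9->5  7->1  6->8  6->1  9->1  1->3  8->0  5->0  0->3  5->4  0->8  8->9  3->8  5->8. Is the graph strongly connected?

There is no directed path from 6 to 7, so the graph is not strongly connected.

No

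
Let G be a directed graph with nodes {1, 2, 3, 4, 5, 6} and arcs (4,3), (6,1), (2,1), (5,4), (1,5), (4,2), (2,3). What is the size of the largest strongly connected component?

{1, 2, 4, 5} are all mutually reachable — one SCC of size 4.
{6} is an SCC by itself.
{3} is an SCC by itself.
The largest has 4 vertices.

4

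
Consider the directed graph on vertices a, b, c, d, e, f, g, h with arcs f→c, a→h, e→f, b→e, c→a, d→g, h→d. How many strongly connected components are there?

{c} is an SCC by itself.
{e} is an SCC by itself.
{g} is an SCC by itself.
{f} is an SCC by itself.
{a} is an SCC by itself.
(and 3 more singleton SCCs)
That gives 8 strongly connected components.

8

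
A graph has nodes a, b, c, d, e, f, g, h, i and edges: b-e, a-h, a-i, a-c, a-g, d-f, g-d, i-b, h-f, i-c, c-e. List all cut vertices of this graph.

Removing a increases the component count from 1 to 2, so a is a cut vertex.
By contrast removing g leaves 1 component; it is not a cut vertex. No other vertex is a cut vertex either.

a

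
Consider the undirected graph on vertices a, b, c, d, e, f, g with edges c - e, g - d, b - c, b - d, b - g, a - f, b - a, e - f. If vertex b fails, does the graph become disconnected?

Yes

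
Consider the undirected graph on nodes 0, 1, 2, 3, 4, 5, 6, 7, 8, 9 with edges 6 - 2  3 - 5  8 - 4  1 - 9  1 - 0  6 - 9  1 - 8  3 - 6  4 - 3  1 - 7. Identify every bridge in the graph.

0-1, 1-7, 2-6, 3-5

The edges on the cycle 1-8-4-3-6-9-1 are not bridges since each lies on that cycle.
But removing 1 - 0 disconnects 1 from 0; removing 3 - 5 disconnects 3 from 5; removing 2 - 6 disconnects 2 from 6; removing 1 - 7 disconnects 1 from 7 — these are bridges.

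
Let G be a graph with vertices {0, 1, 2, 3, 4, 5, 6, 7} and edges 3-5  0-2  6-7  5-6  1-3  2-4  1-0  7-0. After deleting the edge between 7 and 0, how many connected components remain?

1

7 and 0 are still connected via 7-6-5-3-1-0, so the component count stays at 1.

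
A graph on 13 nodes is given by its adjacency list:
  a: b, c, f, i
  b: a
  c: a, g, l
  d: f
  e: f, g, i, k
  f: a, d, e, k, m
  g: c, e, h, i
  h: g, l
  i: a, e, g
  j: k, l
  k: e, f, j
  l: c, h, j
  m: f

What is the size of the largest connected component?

Starting from a we can reach a, b, c, d, e, f, g, h, i, j, k, l, m. That is one component of size 13.
The largest has 13 vertices.

13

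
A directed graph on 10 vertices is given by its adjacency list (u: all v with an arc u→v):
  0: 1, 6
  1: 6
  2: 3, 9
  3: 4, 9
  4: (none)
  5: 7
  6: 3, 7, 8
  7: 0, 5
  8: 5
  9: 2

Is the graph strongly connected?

No

There is no directed path from 4 to 2, so the graph is not strongly connected.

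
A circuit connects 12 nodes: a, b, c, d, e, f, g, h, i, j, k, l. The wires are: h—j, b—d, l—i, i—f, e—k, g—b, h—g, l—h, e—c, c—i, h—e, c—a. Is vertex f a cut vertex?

No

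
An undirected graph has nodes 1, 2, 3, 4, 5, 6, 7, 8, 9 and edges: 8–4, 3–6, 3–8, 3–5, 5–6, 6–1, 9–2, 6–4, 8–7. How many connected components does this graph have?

Starting from 2 we can reach 2, 9. That is one component of size 2.
Starting from 1 we can reach 1, 3, 4, 5, 6, 7, 8. That is one component of size 7.
Total: 2 components.

2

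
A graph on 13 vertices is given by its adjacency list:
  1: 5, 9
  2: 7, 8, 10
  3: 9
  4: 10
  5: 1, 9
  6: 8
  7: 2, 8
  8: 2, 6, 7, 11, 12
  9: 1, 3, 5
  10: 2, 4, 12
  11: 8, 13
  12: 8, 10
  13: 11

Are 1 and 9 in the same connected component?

From 1 we can reach 1, 3, 5, 9, which includes 9.

Yes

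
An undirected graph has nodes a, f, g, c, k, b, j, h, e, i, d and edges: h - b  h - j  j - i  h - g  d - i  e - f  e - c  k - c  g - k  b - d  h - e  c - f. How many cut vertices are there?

1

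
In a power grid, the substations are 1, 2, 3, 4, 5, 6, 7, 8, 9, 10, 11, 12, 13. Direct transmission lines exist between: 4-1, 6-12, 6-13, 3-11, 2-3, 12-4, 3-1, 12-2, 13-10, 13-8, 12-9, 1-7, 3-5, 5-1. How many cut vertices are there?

5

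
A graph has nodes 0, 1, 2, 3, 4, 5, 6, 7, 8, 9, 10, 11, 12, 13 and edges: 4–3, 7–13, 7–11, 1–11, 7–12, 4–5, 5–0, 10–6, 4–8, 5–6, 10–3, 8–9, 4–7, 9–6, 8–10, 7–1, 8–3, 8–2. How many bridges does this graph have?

The edges on the cycle 7-1-11-7 are not bridges since each lies on that cycle.
But removing 4–7 disconnects 4 from 7; removing 12–7 disconnects 12 from 7; removing 13–7 disconnects 13 from 7; removing 0–5 disconnects 0 from 5 — these are bridges.
In total 5 edges are bridges.

5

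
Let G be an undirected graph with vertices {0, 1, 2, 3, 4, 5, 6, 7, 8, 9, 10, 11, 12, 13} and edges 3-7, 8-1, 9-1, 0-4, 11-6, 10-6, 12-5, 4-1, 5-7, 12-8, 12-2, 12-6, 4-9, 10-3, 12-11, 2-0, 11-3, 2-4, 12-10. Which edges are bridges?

The edges on the cycle 12-10-6-12 are not bridges since each lies on that cycle.
Every edge lies on some cycle, so there are no bridges.

none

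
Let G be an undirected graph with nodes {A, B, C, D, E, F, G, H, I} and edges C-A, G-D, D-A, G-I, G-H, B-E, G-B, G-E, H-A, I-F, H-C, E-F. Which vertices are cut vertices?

G

Removing G increases the component count from 1 to 2, so G is a cut vertex.
By contrast removing I leaves 1 component; it is not a cut vertex. No other vertex is a cut vertex either.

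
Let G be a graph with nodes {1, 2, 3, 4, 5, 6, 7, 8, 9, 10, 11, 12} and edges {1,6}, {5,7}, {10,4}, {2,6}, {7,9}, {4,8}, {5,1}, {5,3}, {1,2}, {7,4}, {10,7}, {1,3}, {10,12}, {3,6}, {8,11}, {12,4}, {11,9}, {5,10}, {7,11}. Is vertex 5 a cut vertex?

Yes

Deleting 5 raises the number of components from 1 to 2, so 5 is a cut vertex.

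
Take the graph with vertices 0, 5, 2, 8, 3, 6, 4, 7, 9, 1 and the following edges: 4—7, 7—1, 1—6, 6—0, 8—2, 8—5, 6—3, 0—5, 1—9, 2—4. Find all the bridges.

1-9, 3-6

The edges on the cycle 8-2-4-7-1-6-0-5-8 are not bridges since each lies on that cycle.
But removing 9—1 disconnects 9 from 1; removing 3—6 disconnects 3 from 6 — these are bridges.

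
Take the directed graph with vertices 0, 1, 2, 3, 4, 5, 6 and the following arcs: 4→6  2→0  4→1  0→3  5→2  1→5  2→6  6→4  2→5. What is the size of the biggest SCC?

5

{1, 2, 4, 5, 6} are all mutually reachable — one SCC of size 5.
{0} is an SCC by itself.
{3} is an SCC by itself.
The largest has 5 vertices.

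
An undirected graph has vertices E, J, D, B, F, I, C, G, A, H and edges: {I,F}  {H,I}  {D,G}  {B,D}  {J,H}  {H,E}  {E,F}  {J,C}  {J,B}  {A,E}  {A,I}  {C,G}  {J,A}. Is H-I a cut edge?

No

After removing H-I, the path H-J-A-I still connects them, so the edge is not a bridge.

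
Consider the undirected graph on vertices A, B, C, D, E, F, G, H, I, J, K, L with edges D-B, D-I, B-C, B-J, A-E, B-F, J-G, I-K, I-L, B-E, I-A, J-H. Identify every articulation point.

Removing B increases the component count from 1 to 4, so B is a cut vertex.
Removing I increases the component count from 1 to 3, so I is a cut vertex.
Removing J increases the component count from 1 to 3, so J is a cut vertex.
By contrast removing D leaves 1 component; it is not a cut vertex. No other vertex is a cut vertex either.

B, I, J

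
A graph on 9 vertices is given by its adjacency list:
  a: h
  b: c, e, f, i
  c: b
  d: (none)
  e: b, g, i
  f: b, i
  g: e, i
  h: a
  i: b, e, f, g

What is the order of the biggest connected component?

6

d is isolated — a component by itself.
Starting from a we can reach a, h. That is one component of size 2.
Starting from b we can reach b, c, e, f, g, i. That is one component of size 6.
The largest has 6 vertices.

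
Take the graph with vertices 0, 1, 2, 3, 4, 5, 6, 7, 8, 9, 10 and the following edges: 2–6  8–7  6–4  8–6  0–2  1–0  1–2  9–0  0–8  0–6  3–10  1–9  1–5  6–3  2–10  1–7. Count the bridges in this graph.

2

The edges on the cycle 1-9-0-1 are not bridges since each lies on that cycle.
But removing 4–6 disconnects 4 from 6; removing 1–5 disconnects 1 from 5 — these are bridges.
That makes 2 bridges.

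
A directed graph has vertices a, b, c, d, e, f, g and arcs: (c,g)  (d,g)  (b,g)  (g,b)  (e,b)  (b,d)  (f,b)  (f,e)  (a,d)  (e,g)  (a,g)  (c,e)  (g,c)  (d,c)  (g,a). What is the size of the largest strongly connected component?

6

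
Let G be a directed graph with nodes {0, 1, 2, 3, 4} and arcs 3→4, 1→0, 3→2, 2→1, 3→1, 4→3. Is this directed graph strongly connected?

There is no directed path from 1 to 3, so the graph is not strongly connected.

No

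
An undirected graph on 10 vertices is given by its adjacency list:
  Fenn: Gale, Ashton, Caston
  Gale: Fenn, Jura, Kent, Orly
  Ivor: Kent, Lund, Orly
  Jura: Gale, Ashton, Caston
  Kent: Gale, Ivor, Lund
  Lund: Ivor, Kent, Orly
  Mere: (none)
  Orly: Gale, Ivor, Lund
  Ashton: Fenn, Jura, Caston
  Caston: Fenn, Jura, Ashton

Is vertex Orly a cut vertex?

No

Deleting Orly leaves 2 components (was 2), so Orly is not a cut vertex.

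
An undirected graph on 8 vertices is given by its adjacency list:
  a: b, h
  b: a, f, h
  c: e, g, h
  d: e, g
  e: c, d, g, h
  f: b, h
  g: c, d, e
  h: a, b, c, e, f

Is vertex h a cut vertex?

Yes

Deleting h raises the number of components from 1 to 2, so h is a cut vertex.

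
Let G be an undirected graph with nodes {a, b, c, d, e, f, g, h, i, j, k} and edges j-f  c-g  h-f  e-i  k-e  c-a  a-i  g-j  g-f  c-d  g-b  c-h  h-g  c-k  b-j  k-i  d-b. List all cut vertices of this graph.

c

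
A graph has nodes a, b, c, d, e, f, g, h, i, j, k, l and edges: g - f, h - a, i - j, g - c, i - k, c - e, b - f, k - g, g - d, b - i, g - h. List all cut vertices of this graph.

c, g, h, i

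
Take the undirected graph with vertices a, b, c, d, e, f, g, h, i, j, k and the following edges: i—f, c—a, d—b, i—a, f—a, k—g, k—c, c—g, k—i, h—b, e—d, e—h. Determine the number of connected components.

3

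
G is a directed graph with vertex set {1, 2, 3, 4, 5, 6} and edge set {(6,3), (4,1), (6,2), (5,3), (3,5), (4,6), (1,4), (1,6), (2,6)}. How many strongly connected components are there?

{3, 5} are all mutually reachable — one SCC of size 2.
{2, 6} are all mutually reachable — one SCC of size 2.
{1, 4} are all mutually reachable — one SCC of size 2.
That gives 3 strongly connected components.

3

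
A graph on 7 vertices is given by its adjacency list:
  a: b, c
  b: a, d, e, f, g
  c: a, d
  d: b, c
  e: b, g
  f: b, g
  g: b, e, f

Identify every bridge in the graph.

none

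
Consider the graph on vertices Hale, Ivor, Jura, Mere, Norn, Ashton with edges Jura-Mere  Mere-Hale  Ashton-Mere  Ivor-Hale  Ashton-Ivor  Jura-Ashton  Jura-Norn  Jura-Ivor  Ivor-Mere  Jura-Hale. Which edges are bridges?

The edges on the cycle Jura-Ashton-Mere-Hale-Jura are not bridges since each lies on that cycle.
But removing Jura-Norn disconnects Jura from Norn — this is a bridge.

Jura-Norn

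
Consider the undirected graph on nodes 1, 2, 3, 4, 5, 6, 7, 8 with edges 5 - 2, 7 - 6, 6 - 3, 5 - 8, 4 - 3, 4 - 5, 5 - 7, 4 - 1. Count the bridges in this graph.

3

The edges on the cycle 4-5-7-6-3-4 are not bridges since each lies on that cycle.
But removing 5 - 2 disconnects 5 from 2; removing 5 - 8 disconnects 5 from 8; removing 4 - 1 disconnects 4 from 1 — these are bridges.
That makes 3 bridges.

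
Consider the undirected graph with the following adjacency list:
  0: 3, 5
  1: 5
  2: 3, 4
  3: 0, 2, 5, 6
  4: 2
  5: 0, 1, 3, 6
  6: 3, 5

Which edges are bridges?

1-5, 2-3, 2-4

The edges on the cycle 3-6-5-3 are not bridges since each lies on that cycle.
But removing 3-2 disconnects 3 from 2; removing 5-1 disconnects 5 from 1; removing 4-2 disconnects 4 from 2 — these are bridges.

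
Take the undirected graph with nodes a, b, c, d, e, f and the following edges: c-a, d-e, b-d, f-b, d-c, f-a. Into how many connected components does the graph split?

Starting from a we can reach a, b, c, d, e, f. That is one component of size 6.
Total: 1 component.

1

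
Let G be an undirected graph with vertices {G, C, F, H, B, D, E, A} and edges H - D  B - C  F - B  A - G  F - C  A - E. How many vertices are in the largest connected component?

3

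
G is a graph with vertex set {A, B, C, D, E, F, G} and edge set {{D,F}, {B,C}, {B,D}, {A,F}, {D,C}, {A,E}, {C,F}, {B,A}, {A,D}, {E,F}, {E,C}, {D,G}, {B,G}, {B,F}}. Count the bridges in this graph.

0

The edges on the cycle A-E-F-A are not bridges since each lies on that cycle.
Every edge lies on some cycle, so there are no bridges.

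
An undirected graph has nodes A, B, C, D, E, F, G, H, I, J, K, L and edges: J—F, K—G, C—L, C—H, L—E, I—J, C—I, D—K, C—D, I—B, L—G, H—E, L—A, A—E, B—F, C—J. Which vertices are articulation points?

Removing C increases the component count from 1 to 2, so C is a cut vertex.
By contrast removing D leaves 1 component; it is not a cut vertex. No other vertex is a cut vertex either.

C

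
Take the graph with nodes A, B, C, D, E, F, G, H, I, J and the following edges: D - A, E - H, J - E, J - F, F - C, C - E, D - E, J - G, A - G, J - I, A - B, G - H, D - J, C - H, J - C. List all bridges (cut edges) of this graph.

A-B, I-J

The edges on the cycle J-F-C-J are not bridges since each lies on that cycle.
But removing I - J disconnects I from J; removing B - A disconnects B from A — these are bridges.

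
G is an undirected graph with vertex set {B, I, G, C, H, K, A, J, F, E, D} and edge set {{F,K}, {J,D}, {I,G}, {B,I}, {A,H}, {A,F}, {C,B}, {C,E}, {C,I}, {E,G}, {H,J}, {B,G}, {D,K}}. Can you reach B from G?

Yes

From G we can reach B, C, E, G, I, which includes B.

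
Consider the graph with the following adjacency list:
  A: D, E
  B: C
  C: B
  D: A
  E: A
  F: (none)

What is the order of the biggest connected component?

3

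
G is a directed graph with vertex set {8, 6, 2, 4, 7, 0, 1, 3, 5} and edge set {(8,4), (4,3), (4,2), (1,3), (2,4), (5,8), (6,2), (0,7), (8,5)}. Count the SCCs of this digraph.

7

{2, 4} are all mutually reachable — one SCC of size 2.
{5, 8} are all mutually reachable — one SCC of size 2.
{0} is an SCC by itself.
{6} is an SCC by itself.
{3} is an SCC by itself.
(and 2 more singleton SCCs)
That gives 7 strongly connected components.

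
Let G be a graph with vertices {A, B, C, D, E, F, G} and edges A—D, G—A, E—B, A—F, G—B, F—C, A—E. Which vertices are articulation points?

A, F

Removing A increases the component count from 1 to 3, so A is a cut vertex.
Removing F increases the component count from 1 to 2, so F is a cut vertex.
By contrast removing D leaves 1 component; it is not a cut vertex. No other vertex is a cut vertex either.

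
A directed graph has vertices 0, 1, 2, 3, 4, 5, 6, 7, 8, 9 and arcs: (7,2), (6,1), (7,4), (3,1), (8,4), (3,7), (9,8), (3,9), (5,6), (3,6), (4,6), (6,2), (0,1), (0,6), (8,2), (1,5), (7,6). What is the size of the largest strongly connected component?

{1, 5, 6} are all mutually reachable — one SCC of size 3.
{9} is an SCC by itself.
{3} is an SCC by itself.
{7} is an SCC by itself.
{8} is an SCC by itself.
(and 3 more singleton SCCs)
The largest has 3 vertices.

3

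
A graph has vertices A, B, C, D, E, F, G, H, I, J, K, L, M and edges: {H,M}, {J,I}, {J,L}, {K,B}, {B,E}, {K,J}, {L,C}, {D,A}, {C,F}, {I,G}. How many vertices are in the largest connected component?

9

Starting from H we can reach H, M. That is one component of size 2.
Starting from A we can reach A, D. That is one component of size 2.
Starting from B we can reach B, C, E, F, G, I, J, K, L. That is one component of size 9.
The largest has 9 vertices.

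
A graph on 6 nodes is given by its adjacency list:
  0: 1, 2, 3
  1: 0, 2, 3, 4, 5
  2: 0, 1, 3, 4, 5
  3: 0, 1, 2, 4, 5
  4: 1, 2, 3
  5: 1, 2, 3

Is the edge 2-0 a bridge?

No

After removing 2-0, the path 2-3-0 still connects them, so the edge is not a bridge.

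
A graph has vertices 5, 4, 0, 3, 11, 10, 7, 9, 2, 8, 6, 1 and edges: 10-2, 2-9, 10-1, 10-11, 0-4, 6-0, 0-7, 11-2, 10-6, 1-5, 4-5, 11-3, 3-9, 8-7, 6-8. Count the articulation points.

1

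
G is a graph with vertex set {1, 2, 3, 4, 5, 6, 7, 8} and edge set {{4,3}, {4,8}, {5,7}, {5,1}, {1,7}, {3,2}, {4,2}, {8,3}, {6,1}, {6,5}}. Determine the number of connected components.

Starting from 2 we can reach 2, 3, 4, 8. That is one component of size 4.
Starting from 1 we can reach 1, 5, 6, 7. That is one component of size 4.
Total: 2 components.

2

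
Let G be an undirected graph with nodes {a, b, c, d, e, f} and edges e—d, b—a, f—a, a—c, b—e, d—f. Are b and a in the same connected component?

From b we can reach a, b, c, d, e, f, which includes a.

Yes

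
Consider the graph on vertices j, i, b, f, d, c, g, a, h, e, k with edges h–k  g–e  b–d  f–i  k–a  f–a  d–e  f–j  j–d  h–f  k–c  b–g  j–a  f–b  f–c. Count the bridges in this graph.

The edges on the cycle f-b-g-e-d-j-f are not bridges since each lies on that cycle.
But removing i–f disconnects i from f — this is a bridge.

1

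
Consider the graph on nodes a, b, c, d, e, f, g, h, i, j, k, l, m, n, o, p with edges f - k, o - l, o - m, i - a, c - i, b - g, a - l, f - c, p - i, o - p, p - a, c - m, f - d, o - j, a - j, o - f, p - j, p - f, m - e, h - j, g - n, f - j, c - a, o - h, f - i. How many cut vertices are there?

Removing f increases the component count from 2 to 4, so f is a cut vertex.
Removing g increases the component count from 2 to 3, so g is a cut vertex.
Removing m increases the component count from 2 to 3, so m is a cut vertex.
By contrast removing d leaves 2 components; it is not a cut vertex. No other vertex is a cut vertex either.

3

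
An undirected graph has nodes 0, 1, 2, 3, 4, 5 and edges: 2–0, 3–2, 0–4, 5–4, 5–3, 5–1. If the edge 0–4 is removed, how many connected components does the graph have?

0 and 4 are still connected via 0-2-3-5-4, so the component count stays at 1.

1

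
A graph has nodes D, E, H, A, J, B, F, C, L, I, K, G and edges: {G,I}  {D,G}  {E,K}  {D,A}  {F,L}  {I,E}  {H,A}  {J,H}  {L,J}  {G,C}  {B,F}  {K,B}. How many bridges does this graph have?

1

The edges on the cycle D-G-I-E-K-B-F-L-J-H-A-D are not bridges since each lies on that cycle.
But removing G - C disconnects G from C — this is a bridge.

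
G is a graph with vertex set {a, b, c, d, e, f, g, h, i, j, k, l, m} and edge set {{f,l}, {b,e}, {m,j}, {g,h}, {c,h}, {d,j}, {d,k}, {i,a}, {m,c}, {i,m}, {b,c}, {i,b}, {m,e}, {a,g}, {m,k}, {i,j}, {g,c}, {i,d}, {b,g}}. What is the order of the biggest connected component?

11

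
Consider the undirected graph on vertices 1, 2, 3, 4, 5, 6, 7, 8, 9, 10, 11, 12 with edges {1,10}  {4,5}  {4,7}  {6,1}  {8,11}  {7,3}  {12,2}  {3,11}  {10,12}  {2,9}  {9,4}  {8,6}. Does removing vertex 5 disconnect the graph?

Deleting 5 leaves 1 component (was 1), so 5 is not a cut vertex.

No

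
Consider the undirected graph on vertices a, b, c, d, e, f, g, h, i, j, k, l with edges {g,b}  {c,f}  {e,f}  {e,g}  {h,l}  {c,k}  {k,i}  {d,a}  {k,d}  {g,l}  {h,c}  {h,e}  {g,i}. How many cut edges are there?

3

The edges on the cycle h-c-k-i-g-e-h are not bridges since each lies on that cycle.
But removing b-g disconnects b from g; removing k-d disconnects k from d; removing a-d disconnects a from d — these are bridges.
That makes 3 bridges.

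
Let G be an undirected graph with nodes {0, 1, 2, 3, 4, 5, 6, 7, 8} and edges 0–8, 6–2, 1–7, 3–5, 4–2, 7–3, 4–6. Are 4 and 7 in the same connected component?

No

The component containing 4 is {2, 4, 6}, and 7 is not in it.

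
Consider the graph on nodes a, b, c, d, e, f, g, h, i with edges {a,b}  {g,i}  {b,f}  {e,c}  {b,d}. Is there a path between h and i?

No

The component containing h is {h}, and i is not in it.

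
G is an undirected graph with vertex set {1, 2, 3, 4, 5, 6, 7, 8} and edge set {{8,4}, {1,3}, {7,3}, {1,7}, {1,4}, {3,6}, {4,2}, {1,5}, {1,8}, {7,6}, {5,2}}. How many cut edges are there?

The edges on the cycle 1-8-4-1 are not bridges since each lies on that cycle.
Every edge lies on some cycle, so there are no bridges.

0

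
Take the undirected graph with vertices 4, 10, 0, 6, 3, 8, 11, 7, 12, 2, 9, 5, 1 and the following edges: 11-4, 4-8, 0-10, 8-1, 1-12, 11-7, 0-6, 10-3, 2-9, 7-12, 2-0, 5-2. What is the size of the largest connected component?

7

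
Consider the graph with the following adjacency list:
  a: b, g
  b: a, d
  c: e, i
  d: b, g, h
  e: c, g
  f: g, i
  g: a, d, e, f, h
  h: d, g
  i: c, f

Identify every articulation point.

Removing g increases the component count from 1 to 2, so g is a cut vertex.
By contrast removing f leaves 1 component; it is not a cut vertex. No other vertex is a cut vertex either.

g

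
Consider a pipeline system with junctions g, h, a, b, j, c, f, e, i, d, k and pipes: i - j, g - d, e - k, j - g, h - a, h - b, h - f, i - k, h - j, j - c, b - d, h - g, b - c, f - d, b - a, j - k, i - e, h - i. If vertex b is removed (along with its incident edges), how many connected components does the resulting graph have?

1

With b gone, the remaining components are: {a, c, d, e, f, g, h, i, j, k}.
That is 1 component.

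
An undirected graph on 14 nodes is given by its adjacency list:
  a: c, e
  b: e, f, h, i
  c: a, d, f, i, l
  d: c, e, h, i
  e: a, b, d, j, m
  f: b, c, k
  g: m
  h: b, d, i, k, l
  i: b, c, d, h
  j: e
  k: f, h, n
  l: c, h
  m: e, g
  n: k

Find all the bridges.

e-j, e-m, g-m, k-n

The edges on the cycle e-b-f-c-a-e are not bridges since each lies on that cycle.
But removing e-m disconnects e from m; removing n-k disconnects n from k; removing e-j disconnects e from j; removing g-m disconnects g from m — these are bridges.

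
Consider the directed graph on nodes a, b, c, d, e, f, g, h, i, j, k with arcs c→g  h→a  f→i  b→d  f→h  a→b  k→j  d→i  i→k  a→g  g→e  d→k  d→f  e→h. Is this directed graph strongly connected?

No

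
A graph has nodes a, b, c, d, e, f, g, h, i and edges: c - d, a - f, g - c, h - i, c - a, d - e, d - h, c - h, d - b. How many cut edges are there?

6

The edges on the cycle c-d-h-c are not bridges since each lies on that cycle.
But removing a - f disconnects a from f; removing a - c disconnects a from c; removing e - d disconnects e from d; removing i - h disconnects i from h — these are bridges.
In total 6 edges are bridges.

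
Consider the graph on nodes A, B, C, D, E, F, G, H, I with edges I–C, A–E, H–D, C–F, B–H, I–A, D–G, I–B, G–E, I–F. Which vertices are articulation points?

I

Removing I increases the component count from 1 to 2, so I is a cut vertex.
By contrast removing H leaves 1 component; it is not a cut vertex. No other vertex is a cut vertex either.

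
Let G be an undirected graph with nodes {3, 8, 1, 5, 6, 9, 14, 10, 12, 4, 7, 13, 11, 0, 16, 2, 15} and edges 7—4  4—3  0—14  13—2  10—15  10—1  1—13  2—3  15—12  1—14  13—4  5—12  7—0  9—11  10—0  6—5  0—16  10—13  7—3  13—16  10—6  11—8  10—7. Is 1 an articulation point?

No

Deleting 1 leaves 2 components (was 2), so 1 is not a cut vertex.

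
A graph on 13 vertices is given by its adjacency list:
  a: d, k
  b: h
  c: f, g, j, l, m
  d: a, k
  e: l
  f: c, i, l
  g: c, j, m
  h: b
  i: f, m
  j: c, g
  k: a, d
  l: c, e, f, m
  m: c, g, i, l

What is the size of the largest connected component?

Starting from b we can reach b, h. That is one component of size 2.
Starting from a we can reach a, d, k. That is one component of size 3.
Starting from c we can reach c, e, f, g, i, j, l, m. That is one component of size 8.
The largest has 8 vertices.

8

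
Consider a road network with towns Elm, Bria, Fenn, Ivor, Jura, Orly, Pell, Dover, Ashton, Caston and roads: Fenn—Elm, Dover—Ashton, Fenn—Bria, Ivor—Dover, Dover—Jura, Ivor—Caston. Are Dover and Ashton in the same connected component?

From Dover we can reach Ivor, Jura, Dover, Ashton, Caston, which includes Ashton.

Yes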